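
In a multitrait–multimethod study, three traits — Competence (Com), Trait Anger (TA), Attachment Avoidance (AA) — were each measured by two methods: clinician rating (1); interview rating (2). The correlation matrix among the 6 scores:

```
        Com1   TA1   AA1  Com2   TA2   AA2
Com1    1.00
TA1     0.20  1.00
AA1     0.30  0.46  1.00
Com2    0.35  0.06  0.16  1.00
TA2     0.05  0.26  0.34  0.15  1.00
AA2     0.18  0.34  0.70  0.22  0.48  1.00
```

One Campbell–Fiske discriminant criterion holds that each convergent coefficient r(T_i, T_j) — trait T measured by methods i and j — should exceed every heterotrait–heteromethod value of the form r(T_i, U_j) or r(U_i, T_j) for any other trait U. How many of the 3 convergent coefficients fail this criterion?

1

Each convergent coefficient versus the relevant comparison correlations:
Com (methods 1·2): 0.35 vs {0.05, 0.06, 0.18, 0.16} → pass.
TA (methods 1·2): 0.26 vs {0.06, 0.05, 0.34, 0.34} → fail.
AA (methods 1·2): 0.70 vs {0.16, 0.18, 0.34, 0.34} → pass.
1 of 3 fail.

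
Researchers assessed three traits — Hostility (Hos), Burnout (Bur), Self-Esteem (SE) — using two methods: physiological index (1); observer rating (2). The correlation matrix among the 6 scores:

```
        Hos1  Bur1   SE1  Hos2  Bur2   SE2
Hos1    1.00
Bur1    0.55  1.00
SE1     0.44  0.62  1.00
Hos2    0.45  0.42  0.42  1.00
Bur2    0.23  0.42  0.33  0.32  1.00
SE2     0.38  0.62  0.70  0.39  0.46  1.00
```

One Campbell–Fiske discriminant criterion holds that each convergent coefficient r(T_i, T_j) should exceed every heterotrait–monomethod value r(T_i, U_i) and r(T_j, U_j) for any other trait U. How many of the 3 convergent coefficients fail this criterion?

Each convergent coefficient versus the relevant comparison correlations:
Hos (methods 1·2): 0.45 vs {0.55, 0.32, 0.44, 0.39} → fail.
Bur (methods 1·2): 0.42 vs {0.55, 0.32, 0.62, 0.46} → fail.
SE (methods 1·2): 0.70 vs {0.44, 0.39, 0.62, 0.46} → pass.
2 of 3 fail.

2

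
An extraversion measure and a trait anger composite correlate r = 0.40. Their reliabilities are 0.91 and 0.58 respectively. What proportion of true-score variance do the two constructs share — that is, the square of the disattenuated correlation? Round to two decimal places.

0.30

Disattenuated r = 0.40 / √(0.91 × 0.58) = 0.40 / 0.7265 = 0.5506.
Shared true-score variance = 0.5506² = 0.3032 ≈ 0.30.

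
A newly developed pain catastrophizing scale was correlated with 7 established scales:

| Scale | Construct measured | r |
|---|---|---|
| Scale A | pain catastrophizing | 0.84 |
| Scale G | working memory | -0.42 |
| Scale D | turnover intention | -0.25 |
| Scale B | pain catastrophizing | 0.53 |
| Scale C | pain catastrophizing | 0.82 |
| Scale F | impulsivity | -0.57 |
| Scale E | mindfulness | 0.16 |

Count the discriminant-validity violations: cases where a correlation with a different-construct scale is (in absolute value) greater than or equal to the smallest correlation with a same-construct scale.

1

Convergent (same construct = pain catastrophizing): Scale A, Scale B, Scale C.
Smallest convergent = 0.53. Discriminant |r|: 0.42, 0.25, 0.57, 0.16; count ≥ 0.53 → 1.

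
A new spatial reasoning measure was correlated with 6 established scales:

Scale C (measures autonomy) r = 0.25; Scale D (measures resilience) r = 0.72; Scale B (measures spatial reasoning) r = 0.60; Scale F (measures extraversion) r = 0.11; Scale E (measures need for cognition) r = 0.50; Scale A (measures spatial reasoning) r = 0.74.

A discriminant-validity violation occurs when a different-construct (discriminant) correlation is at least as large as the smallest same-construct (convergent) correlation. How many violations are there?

Convergent (same construct = spatial reasoning): Scale B, Scale A.
Smallest convergent = 0.60. Discriminant values: 0.25, 0.72, 0.11, 0.50; count ≥ 0.60 → 1.

1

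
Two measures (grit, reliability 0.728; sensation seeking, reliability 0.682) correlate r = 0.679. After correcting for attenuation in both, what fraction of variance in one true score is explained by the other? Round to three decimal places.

Disattenuated r = 0.679 / √(0.728 × 0.682) = 0.679 / 0.7046 = 0.9637.
Shared true-score variance = 0.9637² = 0.9287 ≈ 0.929.

0.929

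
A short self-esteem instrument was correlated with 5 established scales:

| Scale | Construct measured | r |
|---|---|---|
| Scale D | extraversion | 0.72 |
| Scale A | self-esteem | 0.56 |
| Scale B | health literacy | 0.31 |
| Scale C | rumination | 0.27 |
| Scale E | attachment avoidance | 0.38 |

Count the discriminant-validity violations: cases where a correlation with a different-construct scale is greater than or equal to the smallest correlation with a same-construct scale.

Convergent (same construct = self-esteem): Scale A.
Smallest convergent = 0.56. Discriminant values: 0.72, 0.31, 0.27, 0.38; count ≥ 0.56 → 1.

1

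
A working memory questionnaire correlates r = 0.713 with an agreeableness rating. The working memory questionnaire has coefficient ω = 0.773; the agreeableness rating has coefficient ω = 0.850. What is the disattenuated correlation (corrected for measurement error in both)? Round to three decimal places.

r_true = r_obs / √(r_xx · r_yy) = 0.713 / √(0.773 × 0.850) = 0.713 / √0.657050 = 0.713 / 0.8106 ≈ 0.880.

0.880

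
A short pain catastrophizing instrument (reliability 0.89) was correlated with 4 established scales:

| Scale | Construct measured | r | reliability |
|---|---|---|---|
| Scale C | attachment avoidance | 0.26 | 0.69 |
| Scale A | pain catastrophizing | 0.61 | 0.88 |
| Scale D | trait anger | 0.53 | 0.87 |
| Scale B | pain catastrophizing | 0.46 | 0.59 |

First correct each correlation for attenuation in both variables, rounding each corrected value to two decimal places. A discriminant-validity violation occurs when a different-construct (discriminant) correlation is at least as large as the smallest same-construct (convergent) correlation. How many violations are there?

0

Disattenuated r (r / √(r_scale · r_new)):
  Scale C (disc): 0.26 / √(0.69·0.89) = 0.33
  Scale A (conv): 0.61 / √(0.88·0.89) = 0.69
  Scale D (disc): 0.53 / √(0.87·0.89) = 0.60
  Scale B (conv): 0.46 / √(0.59·0.89) = 0.63
Smallest convergent = 0.63. Discriminant values: 0.33, 0.60; count ≥ 0.63 → 0.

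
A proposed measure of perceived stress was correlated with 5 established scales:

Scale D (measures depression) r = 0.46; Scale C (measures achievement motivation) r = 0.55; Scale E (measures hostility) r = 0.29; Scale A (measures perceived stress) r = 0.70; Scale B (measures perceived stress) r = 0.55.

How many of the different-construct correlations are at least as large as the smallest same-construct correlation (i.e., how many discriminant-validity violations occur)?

Convergent (same construct = perceived stress): Scale A, Scale B.
Smallest convergent = 0.55. Discriminant values: 0.46, 0.55, 0.29; count ≥ 0.55 → 1.

1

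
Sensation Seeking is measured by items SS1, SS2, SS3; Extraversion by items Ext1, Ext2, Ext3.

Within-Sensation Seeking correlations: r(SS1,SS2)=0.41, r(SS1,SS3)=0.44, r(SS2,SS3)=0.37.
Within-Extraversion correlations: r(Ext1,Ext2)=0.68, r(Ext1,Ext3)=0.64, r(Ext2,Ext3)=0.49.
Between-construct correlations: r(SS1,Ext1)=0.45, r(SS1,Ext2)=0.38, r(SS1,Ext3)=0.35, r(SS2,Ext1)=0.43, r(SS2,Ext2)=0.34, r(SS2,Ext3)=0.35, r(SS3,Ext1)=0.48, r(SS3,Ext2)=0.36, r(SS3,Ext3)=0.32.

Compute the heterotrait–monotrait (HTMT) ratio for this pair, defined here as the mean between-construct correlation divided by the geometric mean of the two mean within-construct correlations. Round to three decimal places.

0.776

Between-construct mean = 3.46/9 = 0.3844.
Mean within-SS = 1.22/3 = 0.4067; mean within-Ext = 1.81/3 = 0.6033.
Geometric mean = √(0.4067 × 0.6033) = 0.4953.
HTMT = 0.3844 / 0.4953 = 0.776.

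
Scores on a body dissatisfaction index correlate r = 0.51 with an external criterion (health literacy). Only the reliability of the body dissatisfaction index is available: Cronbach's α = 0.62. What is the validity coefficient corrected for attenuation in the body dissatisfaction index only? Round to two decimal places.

0.65

Single correction: r_c = r_obs / √r_xx = 0.51 / √0.62 = 0.51 / 0.7874 ≈ 0.65.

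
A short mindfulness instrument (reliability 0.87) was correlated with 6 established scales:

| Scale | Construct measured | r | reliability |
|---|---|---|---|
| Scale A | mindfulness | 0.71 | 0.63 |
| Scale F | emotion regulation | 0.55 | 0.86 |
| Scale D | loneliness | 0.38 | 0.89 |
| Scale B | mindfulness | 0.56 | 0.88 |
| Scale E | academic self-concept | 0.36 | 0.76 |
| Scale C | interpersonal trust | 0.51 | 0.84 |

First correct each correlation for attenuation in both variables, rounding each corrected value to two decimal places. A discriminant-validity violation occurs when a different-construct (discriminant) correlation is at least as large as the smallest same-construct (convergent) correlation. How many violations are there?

Disattenuated r (r / √(r_scale · r_new)):
  Scale A (conv): 0.71 / √(0.63·0.87) = 0.96
  Scale F (disc): 0.55 / √(0.86·0.87) = 0.64
  Scale D (disc): 0.38 / √(0.89·0.87) = 0.43
  Scale B (conv): 0.56 / √(0.88·0.87) = 0.64
  Scale E (disc): 0.36 / √(0.76·0.87) = 0.44
  Scale C (disc): 0.51 / √(0.84·0.87) = 0.60
Smallest convergent = 0.64. Discriminant values: 0.64, 0.43, 0.44, 0.60; count ≥ 0.64 → 1.

1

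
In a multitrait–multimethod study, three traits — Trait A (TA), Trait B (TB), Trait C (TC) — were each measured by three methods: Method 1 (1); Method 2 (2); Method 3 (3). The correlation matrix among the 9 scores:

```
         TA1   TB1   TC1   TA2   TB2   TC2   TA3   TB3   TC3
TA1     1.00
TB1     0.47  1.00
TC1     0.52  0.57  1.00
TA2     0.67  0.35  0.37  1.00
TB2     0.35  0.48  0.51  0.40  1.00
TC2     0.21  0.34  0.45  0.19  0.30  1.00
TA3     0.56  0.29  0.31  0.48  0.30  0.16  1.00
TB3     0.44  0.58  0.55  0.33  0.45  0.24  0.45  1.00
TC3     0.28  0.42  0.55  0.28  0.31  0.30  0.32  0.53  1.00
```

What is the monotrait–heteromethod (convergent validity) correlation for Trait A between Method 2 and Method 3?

0.48

Same trait (TA), different methods: r(TA2, TA3) = 0.48.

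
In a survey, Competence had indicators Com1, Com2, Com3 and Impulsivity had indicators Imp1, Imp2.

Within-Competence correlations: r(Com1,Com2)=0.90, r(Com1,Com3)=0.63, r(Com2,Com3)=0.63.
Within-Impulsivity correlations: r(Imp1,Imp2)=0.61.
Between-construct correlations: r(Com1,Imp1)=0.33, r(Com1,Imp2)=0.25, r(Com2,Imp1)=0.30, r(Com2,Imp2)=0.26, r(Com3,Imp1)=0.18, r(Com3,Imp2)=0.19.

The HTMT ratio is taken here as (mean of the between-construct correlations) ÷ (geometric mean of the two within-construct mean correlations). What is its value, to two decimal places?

0.38

Between-construct mean = 1.51/6 = 0.2517.
Mean within-Com = 2.16/3 = 0.7200; mean within-Imp = 0.61/1 = 0.6100.
Geometric mean = √(0.7200 × 0.6100) = 0.6627.
HTMT = 0.2517 / 0.6627 = 0.38.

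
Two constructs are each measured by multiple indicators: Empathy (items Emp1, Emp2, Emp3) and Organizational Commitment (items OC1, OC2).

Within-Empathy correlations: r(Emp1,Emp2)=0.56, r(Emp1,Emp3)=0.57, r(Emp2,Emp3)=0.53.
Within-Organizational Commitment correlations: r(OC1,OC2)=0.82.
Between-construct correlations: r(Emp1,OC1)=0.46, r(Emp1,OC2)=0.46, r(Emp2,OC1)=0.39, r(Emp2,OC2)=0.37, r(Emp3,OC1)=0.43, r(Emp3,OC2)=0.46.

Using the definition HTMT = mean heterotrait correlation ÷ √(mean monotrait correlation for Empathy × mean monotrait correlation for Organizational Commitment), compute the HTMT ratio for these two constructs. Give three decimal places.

0.636

Between-construct mean = 2.57/6 = 0.4283.
Mean within-Emp = 1.66/3 = 0.5533; mean within-OC = 0.82/1 = 0.8200.
Geometric mean = √(0.5533 × 0.8200) = 0.6736.
HTMT = 0.4283 / 0.6736 = 0.636.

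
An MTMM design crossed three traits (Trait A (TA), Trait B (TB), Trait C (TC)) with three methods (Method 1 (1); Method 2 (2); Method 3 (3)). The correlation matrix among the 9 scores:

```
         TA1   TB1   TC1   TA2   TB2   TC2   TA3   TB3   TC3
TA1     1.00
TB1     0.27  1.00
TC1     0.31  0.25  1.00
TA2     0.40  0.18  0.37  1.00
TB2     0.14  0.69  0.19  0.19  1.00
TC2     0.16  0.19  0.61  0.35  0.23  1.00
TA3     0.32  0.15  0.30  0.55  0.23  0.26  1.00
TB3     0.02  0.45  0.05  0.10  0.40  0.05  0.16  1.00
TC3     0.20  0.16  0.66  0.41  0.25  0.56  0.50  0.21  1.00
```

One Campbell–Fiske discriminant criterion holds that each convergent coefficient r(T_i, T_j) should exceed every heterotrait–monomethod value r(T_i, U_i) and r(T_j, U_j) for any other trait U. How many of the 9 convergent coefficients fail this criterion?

1

Each convergent coefficient versus the relevant comparison correlations:
TA (methods 1·2): 0.40 vs {0.27, 0.19, 0.31, 0.35} → pass.
TA (methods 1·3): 0.32 vs {0.27, 0.16, 0.31, 0.50} → fail.
TA (methods 2·3): 0.55 vs {0.19, 0.16, 0.35, 0.50} → pass.
TB (methods 1·2): 0.69 vs {0.27, 0.19, 0.25, 0.23} → pass.
TB (methods 1·3): 0.45 vs {0.27, 0.16, 0.25, 0.21} → pass.
TB (methods 2·3): 0.40 vs {0.19, 0.16, 0.23, 0.21} → pass.
TC (methods 1·2): 0.61 vs {0.31, 0.35, 0.25, 0.23} → pass.
TC (methods 1·3): 0.66 vs {0.31, 0.50, 0.25, 0.21} → pass.
TC (methods 2·3): 0.56 vs {0.35, 0.50, 0.23, 0.21} → pass.
1 of 9 fail.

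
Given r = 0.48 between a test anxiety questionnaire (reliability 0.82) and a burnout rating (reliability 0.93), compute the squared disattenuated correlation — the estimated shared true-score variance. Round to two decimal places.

0.30

Disattenuated r = 0.48 / √(0.82 × 0.93) = 0.48 / 0.8733 = 0.5496.
Shared true-score variance = 0.5496² = 0.3021 ≈ 0.30.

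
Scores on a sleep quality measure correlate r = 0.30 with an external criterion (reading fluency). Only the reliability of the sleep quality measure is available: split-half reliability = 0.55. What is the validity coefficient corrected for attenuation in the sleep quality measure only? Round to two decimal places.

0.40

Single correction: r_c = r_obs / √r_xx = 0.30 / √0.55 = 0.30 / 0.7416 ≈ 0.40.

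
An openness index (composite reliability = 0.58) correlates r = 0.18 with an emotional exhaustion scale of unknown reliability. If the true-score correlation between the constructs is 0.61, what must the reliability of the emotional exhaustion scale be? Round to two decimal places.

r_true = r_obs / √(r_xx · r_yy) ⇒ 0.61 = 0.18 / √(0.58 · r_yy).
√(0.58 · r_yy) = 0.18 / 0.61 = 0.2951; 0.58 · r_yy = 0.0871; r_yy = 0.0871 / 0.58 ≈ 0.15.

0.15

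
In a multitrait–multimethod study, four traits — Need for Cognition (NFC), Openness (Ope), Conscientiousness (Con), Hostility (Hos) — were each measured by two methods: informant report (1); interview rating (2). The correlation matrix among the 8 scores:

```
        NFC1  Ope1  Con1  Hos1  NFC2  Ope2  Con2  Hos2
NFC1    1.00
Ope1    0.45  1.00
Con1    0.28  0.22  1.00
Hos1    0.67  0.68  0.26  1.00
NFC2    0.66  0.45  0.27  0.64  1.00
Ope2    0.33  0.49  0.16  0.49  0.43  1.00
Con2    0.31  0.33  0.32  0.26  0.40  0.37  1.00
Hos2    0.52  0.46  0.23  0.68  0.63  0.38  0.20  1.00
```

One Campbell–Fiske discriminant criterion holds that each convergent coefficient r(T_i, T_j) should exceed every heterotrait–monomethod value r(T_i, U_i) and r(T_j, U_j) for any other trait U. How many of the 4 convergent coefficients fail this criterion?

4

Checking each validity diagonal entry against its comparison values:
NFC (methods 1·2): 0.66 vs {0.45, 0.43, 0.28, 0.40, 0.67, 0.63} → fail.
Ope (methods 1·2): 0.49 vs {0.45, 0.43, 0.22, 0.37, 0.68, 0.38} → fail.
Con (methods 1·2): 0.32 vs {0.28, 0.40, 0.22, 0.37, 0.26, 0.20} → fail.
Hos (methods 1·2): 0.68 vs {0.67, 0.63, 0.68, 0.38, 0.26, 0.20} → fail.
4 of 4 fail.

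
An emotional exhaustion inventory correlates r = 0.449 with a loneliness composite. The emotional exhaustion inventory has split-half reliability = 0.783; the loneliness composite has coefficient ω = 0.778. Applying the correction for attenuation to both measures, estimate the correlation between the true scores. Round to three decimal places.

r_true = r_obs / √(r_xx · r_yy) = 0.449 / √(0.783 × 0.778) = 0.449 / √0.609174 = 0.449 / 0.7805 ≈ 0.575.

0.575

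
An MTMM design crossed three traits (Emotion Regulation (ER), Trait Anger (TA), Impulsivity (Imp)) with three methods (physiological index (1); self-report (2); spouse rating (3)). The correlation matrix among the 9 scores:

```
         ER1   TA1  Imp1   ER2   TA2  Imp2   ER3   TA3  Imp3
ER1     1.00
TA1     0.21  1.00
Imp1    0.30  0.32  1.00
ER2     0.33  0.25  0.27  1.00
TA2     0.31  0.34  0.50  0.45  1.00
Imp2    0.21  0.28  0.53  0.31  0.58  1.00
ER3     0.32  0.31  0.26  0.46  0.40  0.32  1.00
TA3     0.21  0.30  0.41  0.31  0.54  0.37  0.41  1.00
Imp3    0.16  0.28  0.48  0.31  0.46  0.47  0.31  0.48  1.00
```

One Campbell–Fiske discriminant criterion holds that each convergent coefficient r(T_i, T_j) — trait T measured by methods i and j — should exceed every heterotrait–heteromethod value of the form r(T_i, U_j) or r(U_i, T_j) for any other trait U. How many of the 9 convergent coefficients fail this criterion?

2

Each convergent coefficient versus the relevant comparison correlations:
ER (methods 1·2): 0.33 vs {0.31, 0.25, 0.21, 0.27} → pass.
ER (methods 1·3): 0.32 vs {0.21, 0.31, 0.16, 0.26} → pass.
ER (methods 2·3): 0.46 vs {0.31, 0.40, 0.31, 0.32} → pass.
TA (methods 1·2): 0.34 vs {0.25, 0.31, 0.28, 0.50} → fail.
TA (methods 1·3): 0.30 vs {0.31, 0.21, 0.28, 0.41} → fail.
TA (methods 2·3): 0.54 vs {0.40, 0.31, 0.46, 0.37} → pass.
Imp (methods 1·2): 0.53 vs {0.27, 0.21, 0.50, 0.28} → pass.
Imp (methods 1·3): 0.48 vs {0.26, 0.16, 0.41, 0.28} → pass.
Imp (methods 2·3): 0.47 vs {0.32, 0.31, 0.37, 0.46} → pass.
2 of 9 fail.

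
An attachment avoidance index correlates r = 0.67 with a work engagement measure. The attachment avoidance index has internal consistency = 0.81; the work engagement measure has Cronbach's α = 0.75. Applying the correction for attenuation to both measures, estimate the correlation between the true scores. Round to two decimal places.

0.86

r_true = r_obs / √(r_xx · r_yy) = 0.67 / √(0.81 × 0.75) = 0.67 / √0.6075 = 0.67 / 0.7794 ≈ 0.86.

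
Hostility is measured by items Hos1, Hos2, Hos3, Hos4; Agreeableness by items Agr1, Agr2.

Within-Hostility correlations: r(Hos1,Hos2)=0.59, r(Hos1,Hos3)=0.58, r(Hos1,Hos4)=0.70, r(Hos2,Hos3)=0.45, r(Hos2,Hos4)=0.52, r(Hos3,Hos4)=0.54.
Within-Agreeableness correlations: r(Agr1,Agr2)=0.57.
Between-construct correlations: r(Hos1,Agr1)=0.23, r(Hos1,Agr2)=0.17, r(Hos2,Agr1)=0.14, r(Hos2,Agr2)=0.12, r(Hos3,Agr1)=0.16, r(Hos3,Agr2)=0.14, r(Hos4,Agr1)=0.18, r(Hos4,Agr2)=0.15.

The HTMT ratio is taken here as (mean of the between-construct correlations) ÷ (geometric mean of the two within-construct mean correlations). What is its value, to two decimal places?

0.28

Mean heterotrait r = 1.29/8 = 0.1613.
Mean within-Hos = 3.38/6 = 0.5633; mean within-Agr = 0.57/1 = 0.5700.
Geometric mean = √(0.5633 × 0.5700) = 0.5666.
HTMT = 0.1613 / 0.5666 = 0.28.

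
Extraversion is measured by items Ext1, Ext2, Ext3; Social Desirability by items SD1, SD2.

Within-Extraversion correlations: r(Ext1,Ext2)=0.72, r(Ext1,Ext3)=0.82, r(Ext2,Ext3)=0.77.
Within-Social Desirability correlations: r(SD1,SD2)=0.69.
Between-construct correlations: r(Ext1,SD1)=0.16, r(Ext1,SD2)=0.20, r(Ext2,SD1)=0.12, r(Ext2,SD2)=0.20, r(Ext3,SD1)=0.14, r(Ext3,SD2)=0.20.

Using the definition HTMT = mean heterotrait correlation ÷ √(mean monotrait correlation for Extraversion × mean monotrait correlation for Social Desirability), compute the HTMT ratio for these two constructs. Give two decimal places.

Mean heterotrait r = 1.02/6 = 0.1700.
Mean within-Ext = 2.31/3 = 0.7700; mean within-SD = 0.69/1 = 0.6900.
Geometric mean = √(0.7700 × 0.6900) = 0.7289.
HTMT = 0.1700 / 0.7289 = 0.23.

0.23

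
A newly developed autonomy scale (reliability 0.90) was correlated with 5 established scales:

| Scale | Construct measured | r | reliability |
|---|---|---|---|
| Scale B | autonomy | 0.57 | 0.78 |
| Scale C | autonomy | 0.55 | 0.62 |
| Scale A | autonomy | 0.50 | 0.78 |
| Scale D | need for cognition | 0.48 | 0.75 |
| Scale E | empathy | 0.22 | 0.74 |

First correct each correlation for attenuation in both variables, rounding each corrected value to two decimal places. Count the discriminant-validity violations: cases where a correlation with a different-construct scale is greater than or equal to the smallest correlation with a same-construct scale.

0

Disattenuated r (r / √(r_scale · r_new)):
  Scale B (conv): 0.57 / √(0.78·0.90) = 0.68
  Scale C (conv): 0.55 / √(0.62·0.90) = 0.74
  Scale A (conv): 0.50 / √(0.78·0.90) = 0.60
  Scale D (disc): 0.48 / √(0.75·0.90) = 0.58
  Scale E (disc): 0.22 / √(0.74·0.90) = 0.27
Smallest convergent = 0.60. Discriminant values: 0.58, 0.27; count ≥ 0.60 → 0.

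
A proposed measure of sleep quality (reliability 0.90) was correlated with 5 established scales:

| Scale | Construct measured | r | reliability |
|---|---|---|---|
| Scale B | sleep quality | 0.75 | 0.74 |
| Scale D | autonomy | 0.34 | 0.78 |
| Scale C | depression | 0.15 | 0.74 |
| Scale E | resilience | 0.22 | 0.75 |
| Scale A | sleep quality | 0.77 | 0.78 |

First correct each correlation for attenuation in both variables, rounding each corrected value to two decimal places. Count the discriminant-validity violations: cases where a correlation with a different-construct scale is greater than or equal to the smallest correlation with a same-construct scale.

Disattenuated r (r / √(r_scale · r_new)):
  Scale B (conv): 0.75 / √(0.74·0.90) = 0.92
  Scale D (disc): 0.34 / √(0.78·0.90) = 0.41
  Scale C (disc): 0.15 / √(0.74·0.90) = 0.18
  Scale E (disc): 0.22 / √(0.75·0.90) = 0.27
  Scale A (conv): 0.77 / √(0.78·0.90) = 0.92
Smallest convergent = 0.92. Discriminant values: 0.41, 0.18, 0.27; count ≥ 0.92 → 0.

0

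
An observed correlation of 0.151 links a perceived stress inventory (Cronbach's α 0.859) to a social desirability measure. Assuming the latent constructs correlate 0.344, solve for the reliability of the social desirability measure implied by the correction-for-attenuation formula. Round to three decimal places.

r_true = r_obs / √(r_xx · r_yy) ⇒ 0.344 = 0.151 / √(0.859 · r_yy).
√(0.859 · r_yy) = 0.151 / 0.344 = 0.4390; 0.859 · r_yy = 0.1927; r_yy = 0.1927 / 0.859 ≈ 0.224.

0.224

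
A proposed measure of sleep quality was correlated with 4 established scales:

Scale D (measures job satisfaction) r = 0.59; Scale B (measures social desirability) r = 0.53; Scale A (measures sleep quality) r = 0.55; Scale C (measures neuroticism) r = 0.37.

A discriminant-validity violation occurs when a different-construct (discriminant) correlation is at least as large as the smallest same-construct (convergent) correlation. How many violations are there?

1

Convergent (same construct = sleep quality): Scale A.
Smallest convergent = 0.55. Discriminant values: 0.59, 0.53, 0.37; count ≥ 0.55 → 1.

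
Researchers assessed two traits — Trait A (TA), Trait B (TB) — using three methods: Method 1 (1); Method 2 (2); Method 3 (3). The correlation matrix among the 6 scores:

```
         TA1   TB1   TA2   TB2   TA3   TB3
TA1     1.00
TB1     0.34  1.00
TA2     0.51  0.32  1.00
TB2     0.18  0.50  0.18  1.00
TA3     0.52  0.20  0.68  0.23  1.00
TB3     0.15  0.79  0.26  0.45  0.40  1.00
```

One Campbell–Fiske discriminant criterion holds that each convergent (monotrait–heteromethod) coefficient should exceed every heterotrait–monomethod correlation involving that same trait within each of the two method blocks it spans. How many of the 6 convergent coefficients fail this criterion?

Convergent coefficients and their comparison sets:
TA (methods 1·2): 0.51 vs {0.34, 0.18} → pass.
TA (methods 1·3): 0.52 vs {0.34, 0.40} → pass.
TA (methods 2·3): 0.68 vs {0.18, 0.40} → pass.
TB (methods 1·2): 0.50 vs {0.34, 0.18} → pass.
TB (methods 1·3): 0.79 vs {0.34, 0.40} → pass.
TB (methods 2·3): 0.45 vs {0.18, 0.40} → pass.
0 of 6 fail.

0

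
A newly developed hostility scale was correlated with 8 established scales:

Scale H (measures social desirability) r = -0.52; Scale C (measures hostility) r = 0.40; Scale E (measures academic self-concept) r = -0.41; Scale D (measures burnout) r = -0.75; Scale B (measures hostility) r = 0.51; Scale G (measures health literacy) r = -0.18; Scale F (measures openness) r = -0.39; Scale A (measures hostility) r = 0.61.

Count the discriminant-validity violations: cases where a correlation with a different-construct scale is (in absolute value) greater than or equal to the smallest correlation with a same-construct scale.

3

Convergent (same construct = hostility): Scale C, Scale B, Scale A.
Smallest convergent = 0.40. Discriminant |r|: 0.52, 0.41, 0.75, 0.18, 0.39; count ≥ 0.40 → 3.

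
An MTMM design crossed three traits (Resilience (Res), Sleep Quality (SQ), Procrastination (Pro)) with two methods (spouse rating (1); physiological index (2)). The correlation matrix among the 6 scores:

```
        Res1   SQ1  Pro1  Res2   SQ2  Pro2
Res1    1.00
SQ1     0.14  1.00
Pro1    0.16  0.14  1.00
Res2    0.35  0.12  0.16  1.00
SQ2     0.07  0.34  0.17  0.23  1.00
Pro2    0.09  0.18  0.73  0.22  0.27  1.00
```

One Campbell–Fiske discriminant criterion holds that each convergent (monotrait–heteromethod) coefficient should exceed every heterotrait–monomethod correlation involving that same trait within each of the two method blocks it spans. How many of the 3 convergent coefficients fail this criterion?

Convergent coefficients and their comparison sets:
Res (methods 1·2): 0.35 vs {0.14, 0.23, 0.16, 0.22} → pass.
SQ (methods 1·2): 0.34 vs {0.14, 0.23, 0.14, 0.27} → pass.
Pro (methods 1·2): 0.73 vs {0.16, 0.22, 0.14, 0.27} → pass.
0 of 3 fail.

0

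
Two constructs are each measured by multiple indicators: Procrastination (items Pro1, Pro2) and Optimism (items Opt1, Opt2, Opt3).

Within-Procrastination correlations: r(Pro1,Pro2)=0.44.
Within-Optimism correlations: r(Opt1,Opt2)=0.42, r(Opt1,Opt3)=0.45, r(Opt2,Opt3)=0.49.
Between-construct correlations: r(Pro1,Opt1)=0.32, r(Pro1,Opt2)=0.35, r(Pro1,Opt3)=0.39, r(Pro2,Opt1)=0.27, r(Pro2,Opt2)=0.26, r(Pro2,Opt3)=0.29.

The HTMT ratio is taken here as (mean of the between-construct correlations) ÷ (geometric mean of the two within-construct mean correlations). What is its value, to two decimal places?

0.70

Mean between = 1.88/6 = 0.3133.
Mean within-Pro = 0.44/1 = 0.4400; mean within-Opt = 1.36/3 = 0.4533.
Geometric mean = √(0.4400 × 0.4533) = 0.4466.
HTMT = 0.3133 / 0.4466 = 0.70.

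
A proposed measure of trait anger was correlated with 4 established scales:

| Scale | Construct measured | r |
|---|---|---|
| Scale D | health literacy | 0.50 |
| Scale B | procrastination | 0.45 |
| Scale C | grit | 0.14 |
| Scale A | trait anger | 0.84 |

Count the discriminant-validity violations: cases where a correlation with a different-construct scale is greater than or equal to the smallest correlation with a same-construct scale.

Convergent (same construct = trait anger): Scale A.
Smallest convergent = 0.84. Discriminant values: 0.50, 0.45, 0.14; count ≥ 0.84 → 0.

0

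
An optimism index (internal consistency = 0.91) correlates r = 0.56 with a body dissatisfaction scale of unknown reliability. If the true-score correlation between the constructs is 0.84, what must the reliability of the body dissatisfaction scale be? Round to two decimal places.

r_true = r_obs / √(r_xx · r_yy) ⇒ 0.84 = 0.56 / √(0.91 · r_yy).
√(0.91 · r_yy) = 0.56 / 0.84 = 0.6667; 0.91 · r_yy = 0.4445; r_yy = 0.4445 / 0.91 ≈ 0.49.

0.49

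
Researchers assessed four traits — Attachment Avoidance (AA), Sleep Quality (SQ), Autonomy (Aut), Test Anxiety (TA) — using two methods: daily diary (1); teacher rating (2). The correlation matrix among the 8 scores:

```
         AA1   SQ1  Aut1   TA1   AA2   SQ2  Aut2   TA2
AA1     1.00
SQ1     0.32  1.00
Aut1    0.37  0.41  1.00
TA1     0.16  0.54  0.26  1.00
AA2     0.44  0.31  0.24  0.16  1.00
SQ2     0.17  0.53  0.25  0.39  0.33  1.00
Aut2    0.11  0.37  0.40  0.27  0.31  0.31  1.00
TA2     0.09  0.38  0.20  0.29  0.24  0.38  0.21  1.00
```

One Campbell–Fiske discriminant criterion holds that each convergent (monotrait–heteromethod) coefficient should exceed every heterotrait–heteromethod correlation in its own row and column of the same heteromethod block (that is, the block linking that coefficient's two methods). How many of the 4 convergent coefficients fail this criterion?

Each convergent coefficient versus the relevant comparison correlations:
AA (methods 1·2): 0.44 vs {0.17, 0.31, 0.11, 0.24, 0.09, 0.16} → pass.
SQ (methods 1·2): 0.53 vs {0.31, 0.17, 0.37, 0.25, 0.38, 0.39} → pass.
Aut (methods 1·2): 0.40 vs {0.24, 0.11, 0.25, 0.37, 0.20, 0.27} → pass.
TA (methods 1·2): 0.29 vs {0.16, 0.09, 0.39, 0.38, 0.27, 0.20} → fail.
1 of 4 fail.

1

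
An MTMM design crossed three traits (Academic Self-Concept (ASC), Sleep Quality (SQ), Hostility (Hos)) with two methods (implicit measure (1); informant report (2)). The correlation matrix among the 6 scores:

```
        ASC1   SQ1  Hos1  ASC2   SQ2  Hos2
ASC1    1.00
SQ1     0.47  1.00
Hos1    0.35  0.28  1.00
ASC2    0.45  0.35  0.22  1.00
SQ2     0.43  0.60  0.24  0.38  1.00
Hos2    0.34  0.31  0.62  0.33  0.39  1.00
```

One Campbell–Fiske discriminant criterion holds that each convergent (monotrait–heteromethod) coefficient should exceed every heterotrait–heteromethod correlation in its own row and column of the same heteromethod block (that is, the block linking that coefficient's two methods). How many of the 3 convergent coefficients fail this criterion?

0

Convergent coefficients and their comparison sets:
ASC (methods 1·2): 0.45 vs {0.43, 0.35, 0.34, 0.22} → pass.
SQ (methods 1·2): 0.60 vs {0.35, 0.43, 0.31, 0.24} → pass.
Hos (methods 1·2): 0.62 vs {0.22, 0.34, 0.24, 0.31} → pass.
0 of 3 fail.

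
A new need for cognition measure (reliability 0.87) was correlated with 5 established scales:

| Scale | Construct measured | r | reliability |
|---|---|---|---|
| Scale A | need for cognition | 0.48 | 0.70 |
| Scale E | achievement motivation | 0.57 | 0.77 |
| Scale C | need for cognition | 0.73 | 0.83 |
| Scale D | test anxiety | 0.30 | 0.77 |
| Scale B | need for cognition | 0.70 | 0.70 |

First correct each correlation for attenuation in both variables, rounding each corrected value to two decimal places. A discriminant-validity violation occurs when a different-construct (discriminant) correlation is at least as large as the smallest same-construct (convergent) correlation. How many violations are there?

Disattenuated r (r / √(r_scale · r_new)):
  Scale A (conv): 0.48 / √(0.70·0.87) = 0.62
  Scale E (disc): 0.57 / √(0.77·0.87) = 0.70
  Scale C (conv): 0.73 / √(0.83·0.87) = 0.86
  Scale D (disc): 0.30 / √(0.77·0.87) = 0.37
  Scale B (conv): 0.70 / √(0.70·0.87) = 0.90
Smallest convergent = 0.62. Discriminant values: 0.70, 0.37; count ≥ 0.62 → 1.

1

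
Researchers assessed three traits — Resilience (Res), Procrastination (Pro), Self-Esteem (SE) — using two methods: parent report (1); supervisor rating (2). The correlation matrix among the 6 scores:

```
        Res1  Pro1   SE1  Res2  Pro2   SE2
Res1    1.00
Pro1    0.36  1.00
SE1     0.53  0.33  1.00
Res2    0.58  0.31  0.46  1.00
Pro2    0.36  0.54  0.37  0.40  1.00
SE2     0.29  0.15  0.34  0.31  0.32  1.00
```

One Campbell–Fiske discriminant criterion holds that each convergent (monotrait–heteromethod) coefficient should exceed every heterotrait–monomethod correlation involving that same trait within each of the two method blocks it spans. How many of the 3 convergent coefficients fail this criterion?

1

Checking each validity diagonal entry against its comparison values:
Res (methods 1·2): 0.58 vs {0.36, 0.40, 0.53, 0.31} → pass.
Pro (methods 1·2): 0.54 vs {0.36, 0.40, 0.33, 0.32} → pass.
SE (methods 1·2): 0.34 vs {0.53, 0.31, 0.33, 0.32} → fail.
1 of 3 fail.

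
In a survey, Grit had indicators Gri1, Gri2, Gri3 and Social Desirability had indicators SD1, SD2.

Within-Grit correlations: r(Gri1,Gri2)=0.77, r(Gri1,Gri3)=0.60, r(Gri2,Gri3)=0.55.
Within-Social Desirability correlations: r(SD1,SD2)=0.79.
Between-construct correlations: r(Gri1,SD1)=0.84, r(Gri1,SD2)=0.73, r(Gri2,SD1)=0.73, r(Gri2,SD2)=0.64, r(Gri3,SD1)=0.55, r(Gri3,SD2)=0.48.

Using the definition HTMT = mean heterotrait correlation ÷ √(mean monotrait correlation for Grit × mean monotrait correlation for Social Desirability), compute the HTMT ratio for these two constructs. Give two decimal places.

0.93

Mean heterotrait r = 3.97/6 = 0.6617.
Mean within-Gri = 1.92/3 = 0.6400; mean within-SD = 0.79/1 = 0.7900.
Geometric mean = √(0.6400 × 0.7900) = 0.7111.
HTMT = 0.6617 / 0.7111 = 0.93.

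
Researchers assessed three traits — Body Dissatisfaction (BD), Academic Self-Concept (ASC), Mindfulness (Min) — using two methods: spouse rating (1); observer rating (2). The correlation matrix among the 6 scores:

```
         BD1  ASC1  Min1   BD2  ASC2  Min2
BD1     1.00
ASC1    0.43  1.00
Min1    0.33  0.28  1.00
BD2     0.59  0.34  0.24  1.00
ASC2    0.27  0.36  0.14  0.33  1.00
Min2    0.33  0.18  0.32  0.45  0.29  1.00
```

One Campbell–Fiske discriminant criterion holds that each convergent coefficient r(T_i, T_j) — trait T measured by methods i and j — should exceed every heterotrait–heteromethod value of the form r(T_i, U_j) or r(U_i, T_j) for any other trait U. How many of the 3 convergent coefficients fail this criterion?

1

Checking each validity diagonal entry against its comparison values:
BD (methods 1·2): 0.59 vs {0.27, 0.34, 0.33, 0.24} → pass.
ASC (methods 1·2): 0.36 vs {0.34, 0.27, 0.18, 0.14} → pass.
Min (methods 1·2): 0.32 vs {0.24, 0.33, 0.14, 0.18} → fail.
1 of 3 fail.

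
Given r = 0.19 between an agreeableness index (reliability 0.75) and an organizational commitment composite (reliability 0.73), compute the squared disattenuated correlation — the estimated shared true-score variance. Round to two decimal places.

0.07

Disattenuated r = 0.19 / √(0.75 × 0.73) = 0.19 / 0.7399 = 0.2568.
Shared true-score variance = 0.2568² = 0.0659 ≈ 0.07.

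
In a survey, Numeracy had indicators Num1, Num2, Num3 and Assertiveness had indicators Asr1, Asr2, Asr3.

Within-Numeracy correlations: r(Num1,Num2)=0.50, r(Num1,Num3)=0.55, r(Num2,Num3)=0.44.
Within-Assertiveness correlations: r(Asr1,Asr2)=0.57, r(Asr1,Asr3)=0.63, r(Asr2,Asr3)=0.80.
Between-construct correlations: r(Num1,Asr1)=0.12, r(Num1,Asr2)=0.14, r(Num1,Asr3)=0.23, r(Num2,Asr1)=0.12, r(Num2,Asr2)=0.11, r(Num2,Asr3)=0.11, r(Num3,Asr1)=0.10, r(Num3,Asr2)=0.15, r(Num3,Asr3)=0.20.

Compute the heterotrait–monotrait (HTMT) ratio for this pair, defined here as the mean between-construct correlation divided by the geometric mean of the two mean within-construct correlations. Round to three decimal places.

Mean between = 1.28/9 = 0.1422.
Mean within-Num = 1.49/3 = 0.4967; mean within-Asr = 2.00/3 = 0.6667.
Geometric mean = √(0.4967 × 0.6667) = 0.5755.
HTMT = 0.1422 / 0.5755 = 0.247.

0.247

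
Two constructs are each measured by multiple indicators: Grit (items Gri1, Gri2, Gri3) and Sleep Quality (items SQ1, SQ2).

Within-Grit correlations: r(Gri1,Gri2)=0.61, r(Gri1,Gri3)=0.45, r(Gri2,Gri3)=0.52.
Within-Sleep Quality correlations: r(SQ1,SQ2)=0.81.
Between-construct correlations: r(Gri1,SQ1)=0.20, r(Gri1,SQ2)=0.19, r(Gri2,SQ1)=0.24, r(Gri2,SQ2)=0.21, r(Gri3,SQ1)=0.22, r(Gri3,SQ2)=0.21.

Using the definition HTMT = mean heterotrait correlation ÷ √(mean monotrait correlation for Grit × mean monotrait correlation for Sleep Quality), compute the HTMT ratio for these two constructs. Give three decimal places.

0.324

Mean between = 1.27/6 = 0.2117.
Mean within-Gri = 1.58/3 = 0.5267; mean within-SQ = 0.81/1 = 0.8100.
Geometric mean = √(0.5267 × 0.8100) = 0.6532.
HTMT = 0.2117 / 0.6532 = 0.324.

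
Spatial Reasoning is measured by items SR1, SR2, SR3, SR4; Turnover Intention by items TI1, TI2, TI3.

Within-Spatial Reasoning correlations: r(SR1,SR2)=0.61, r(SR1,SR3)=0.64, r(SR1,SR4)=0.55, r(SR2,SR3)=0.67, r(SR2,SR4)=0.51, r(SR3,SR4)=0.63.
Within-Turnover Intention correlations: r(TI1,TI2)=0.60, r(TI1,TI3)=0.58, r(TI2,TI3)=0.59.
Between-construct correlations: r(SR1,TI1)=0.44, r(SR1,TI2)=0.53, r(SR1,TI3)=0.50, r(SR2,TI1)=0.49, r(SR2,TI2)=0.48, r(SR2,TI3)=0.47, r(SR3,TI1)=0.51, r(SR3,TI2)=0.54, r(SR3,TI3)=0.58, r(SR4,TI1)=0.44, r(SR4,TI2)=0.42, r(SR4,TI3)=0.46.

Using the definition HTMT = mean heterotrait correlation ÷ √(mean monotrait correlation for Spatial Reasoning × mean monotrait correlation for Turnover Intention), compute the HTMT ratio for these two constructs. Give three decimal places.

0.820

Between-construct mean = 5.86/12 = 0.4883.
Mean within-SR = 3.61/6 = 0.6017; mean within-TI = 1.77/3 = 0.5900.
Geometric mean = √(0.6017 × 0.5900) = 0.5958.
HTMT = 0.4883 / 0.5958 = 0.820.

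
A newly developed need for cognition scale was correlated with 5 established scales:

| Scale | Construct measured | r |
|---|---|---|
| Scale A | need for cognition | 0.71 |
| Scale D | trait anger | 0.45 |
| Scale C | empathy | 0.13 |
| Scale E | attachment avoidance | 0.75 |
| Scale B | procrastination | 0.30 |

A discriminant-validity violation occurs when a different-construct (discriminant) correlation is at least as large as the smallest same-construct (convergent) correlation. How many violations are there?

Convergent (same construct = need for cognition): Scale A.
Smallest convergent = 0.71. Discriminant values: 0.45, 0.13, 0.75, 0.30; count ≥ 0.71 → 1.

1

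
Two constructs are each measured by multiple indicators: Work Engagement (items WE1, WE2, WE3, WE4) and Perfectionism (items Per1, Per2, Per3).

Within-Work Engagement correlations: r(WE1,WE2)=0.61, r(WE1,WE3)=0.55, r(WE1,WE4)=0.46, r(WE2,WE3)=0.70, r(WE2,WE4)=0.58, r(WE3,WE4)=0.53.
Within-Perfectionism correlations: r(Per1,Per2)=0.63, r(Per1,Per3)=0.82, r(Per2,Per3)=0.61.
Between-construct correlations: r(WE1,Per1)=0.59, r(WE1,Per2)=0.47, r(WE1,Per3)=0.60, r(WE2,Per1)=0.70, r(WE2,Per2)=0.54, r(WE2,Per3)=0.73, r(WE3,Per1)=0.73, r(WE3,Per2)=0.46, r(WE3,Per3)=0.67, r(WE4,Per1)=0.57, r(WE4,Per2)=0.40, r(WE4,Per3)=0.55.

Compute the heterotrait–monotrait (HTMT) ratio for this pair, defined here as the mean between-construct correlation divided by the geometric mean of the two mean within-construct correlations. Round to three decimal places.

0.932

Mean between = 7.01/12 = 0.5842.
Mean within-WE = 3.43/6 = 0.5717; mean within-Per = 2.06/3 = 0.6867.
Geometric mean = √(0.5717 × 0.6867) = 0.6266.
HTMT = 0.5842 / 0.6266 = 0.932.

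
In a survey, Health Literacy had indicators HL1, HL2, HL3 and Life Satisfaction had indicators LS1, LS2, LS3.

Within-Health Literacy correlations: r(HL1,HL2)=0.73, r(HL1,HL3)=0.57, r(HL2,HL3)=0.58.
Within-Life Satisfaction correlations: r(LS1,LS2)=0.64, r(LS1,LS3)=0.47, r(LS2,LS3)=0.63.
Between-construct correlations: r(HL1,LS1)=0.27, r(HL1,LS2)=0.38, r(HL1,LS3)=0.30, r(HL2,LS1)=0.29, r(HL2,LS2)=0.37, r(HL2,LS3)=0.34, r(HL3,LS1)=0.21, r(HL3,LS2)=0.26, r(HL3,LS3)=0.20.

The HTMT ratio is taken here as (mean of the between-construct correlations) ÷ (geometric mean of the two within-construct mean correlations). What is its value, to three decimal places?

Mean heterotrait r = 2.62/9 = 0.2911.
Mean within-HL = 1.88/3 = 0.6267; mean within-LS = 1.74/3 = 0.5800.
Geometric mean = √(0.6267 × 0.5800) = 0.6029.
HTMT = 0.2911 / 0.6029 = 0.483.

0.483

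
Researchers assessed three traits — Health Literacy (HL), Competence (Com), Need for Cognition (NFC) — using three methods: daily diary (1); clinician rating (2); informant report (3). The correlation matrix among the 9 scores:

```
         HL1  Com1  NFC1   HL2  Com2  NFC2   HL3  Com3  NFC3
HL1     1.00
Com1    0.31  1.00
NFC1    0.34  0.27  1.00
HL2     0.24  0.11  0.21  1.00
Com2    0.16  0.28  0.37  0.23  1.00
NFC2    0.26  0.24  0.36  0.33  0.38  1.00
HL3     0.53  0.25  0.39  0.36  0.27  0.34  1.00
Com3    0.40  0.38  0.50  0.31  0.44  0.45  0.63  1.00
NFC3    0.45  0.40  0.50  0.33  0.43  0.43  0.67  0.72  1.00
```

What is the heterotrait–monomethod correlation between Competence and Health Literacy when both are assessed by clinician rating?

0.23

Different traits, same method: r(Com2, HL2) = 0.23.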